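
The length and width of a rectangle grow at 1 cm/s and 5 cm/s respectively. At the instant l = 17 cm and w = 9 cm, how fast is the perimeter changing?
12 cm/s

P = 2(l + w)
dP/dt = 2(dl/dt + dw/dt) = 2(1 + 5) = 12 cm/s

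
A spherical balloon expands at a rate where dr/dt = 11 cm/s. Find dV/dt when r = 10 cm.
4400π cm³/s

V = (4/3)πr³
dV/dt = dV/dr · dr/dt = 4πr² · 11
At r = 10: dV/dt = 4400π cm³/s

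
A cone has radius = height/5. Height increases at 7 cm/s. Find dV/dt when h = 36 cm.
9072π/25 cm³/s

V = (1/3)π(h/5)²h = πh³/75
dV/dt = πh²/25 · 7
At h = 36: dV/dt = 9072π/25 cm³/s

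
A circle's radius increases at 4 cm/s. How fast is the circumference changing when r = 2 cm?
8π cm/s

C = 2πr
dC/dt = 2π · dr/dt = 2π · 4 = 8π cm/s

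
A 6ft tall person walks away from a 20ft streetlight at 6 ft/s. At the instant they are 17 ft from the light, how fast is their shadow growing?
18/7 ft/s

By similar triangles: 20/(x+s) = 6/s
Solving: s = 6x/14
ds/dt = 6/14 · dx/dt = 3/7 · 6 = 18/7 ft/s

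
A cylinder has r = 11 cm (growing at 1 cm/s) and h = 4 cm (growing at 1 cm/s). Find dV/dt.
209π cm³/s

V = πr²h
dV/dt = 2πrh·dr/dt + πr²·dh/dt
= 2π(11)(4)(1) + π(11)²(1)
= 209π cm³/s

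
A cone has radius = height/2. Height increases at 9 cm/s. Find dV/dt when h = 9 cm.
729π/4 cm³/s

V = (1/3)π(h/2)²h = πh³/12
dV/dt = πh²/4 · 9
At h = 9: dV/dt = 729π/4 cm³/s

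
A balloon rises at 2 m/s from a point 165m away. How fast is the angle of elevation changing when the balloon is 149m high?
0.006677 rad/s

tan(θ) = y/165
sec²(θ) · dθ/dt = (1/165) · dy/dt
dθ/dt = cos²(θ)/165 · 2 = 165/(165² + 149²) · 2
dθ/dt = 0.006677 rad/s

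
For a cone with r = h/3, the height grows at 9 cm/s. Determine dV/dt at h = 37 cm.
1369π cm³/s

V = (1/3)π(h/3)²h = πh³/27
dV/dt = πh²/9 · 9
At h = 37: dV/dt = 1369π cm³/s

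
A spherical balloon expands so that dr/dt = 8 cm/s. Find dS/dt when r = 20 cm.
1280π cm²/s

S = 4πr²
dS/dt = dS/dr · dr/dt = 8πr · 8
At r = 20: dS/dt = 1280π cm²/s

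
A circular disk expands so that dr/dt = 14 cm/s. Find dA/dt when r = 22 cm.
616π cm²/s

A = πr²
dA/dt = 2πr · dr/dt = 2π(22)(14) = 616π cm²/s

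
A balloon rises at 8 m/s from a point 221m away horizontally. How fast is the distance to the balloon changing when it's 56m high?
448√51977/51977 ≈ 1.965 m/s

z² = 221² + y²
z = √(221² + 56²) = √51977
dz/dt = y/z · dy/dt = 56/√51977 · 8 = 448√51977/51977 ≈ 1.965 m/s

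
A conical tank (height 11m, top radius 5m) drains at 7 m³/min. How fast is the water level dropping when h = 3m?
847/(225π) ≈ 1.198 m/min

r/h = 5/11, so r = (5/11)h
V = (1/3)πr²h = (1/3)π((5/11)h)²h = (25/363)πh³
dV/dh = (25/121)πh²
dh/dt = (dV/dt)/(dV/dh) = -7/((25/121)π·3²) = -847/(225π) m/min
The level is dropping at 847/(225π) ≈ 1.198 m/min.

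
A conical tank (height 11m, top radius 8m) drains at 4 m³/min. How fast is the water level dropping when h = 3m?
121/(144π) ≈ 0.2675 m/min

r/h = 8/11, so r = (8/11)h
V = (1/3)πr²h = (1/3)π((8/11)h)²h = (64/363)πh³
dV/dh = (64/121)πh²
dh/dt = (dV/dt)/(dV/dh) = -4/((64/121)π·3²) = -121/(144π) m/min
The level is dropping at 121/(144π) ≈ 0.2675 m/min.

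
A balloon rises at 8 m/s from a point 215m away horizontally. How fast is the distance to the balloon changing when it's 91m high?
364√54506/27253 ≈ 3.118 m/s

z² = 215² + y²
z = √(215² + 91²) = √54506
dz/dt = y/z · dy/dt = 91/√54506 · 8 = 364√54506/27253 ≈ 3.118 m/s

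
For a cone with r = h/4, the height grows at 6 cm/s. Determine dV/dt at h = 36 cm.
486π cm³/s

V = (1/3)π(h/4)²h = πh³/48
dV/dt = πh²/16 · 6
At h = 36: dV/dt = 486π cm³/s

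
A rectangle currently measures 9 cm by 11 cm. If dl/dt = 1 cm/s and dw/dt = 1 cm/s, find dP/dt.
4 cm/s

P = 2(l + w)
dP/dt = 2(dl/dt + dw/dt) = 2(1 + 1) = 4 cm/s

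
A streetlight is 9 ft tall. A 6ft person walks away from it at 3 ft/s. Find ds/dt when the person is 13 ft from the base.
6 ft/s

By similar triangles: 9/(x+s) = 6/s
Solving: s = 6x/3
ds/dt = 6/3 · dx/dt = 2 · 3 = 6 ft/s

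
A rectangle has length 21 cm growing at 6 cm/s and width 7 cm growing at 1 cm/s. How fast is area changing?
63 cm²/s

A = lw
dA/dt = w·dl/dt + l·dw/dt = 7·6 + 21·1 = 63 cm²/s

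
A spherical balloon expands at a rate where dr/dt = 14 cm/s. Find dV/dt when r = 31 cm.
53816π cm³/s

V = (4/3)πr³
dV/dt = dV/dr · dr/dt = 4πr² · 14
At r = 31: dV/dt = 53816π cm³/s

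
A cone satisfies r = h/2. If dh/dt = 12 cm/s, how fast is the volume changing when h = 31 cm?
2883π cm³/s

V = (1/3)π(h/2)²h = πh³/12
dV/dt = πh²/4 · 12
At h = 31: dV/dt = 2883π cm³/s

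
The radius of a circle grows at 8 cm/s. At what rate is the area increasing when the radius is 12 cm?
192π cm²/s

A = πr²
dA/dt = 2πr · dr/dt = 2π(12)(8) = 192π cm²/s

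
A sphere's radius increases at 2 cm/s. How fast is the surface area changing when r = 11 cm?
176π cm²/s

S = 4πr²
dS/dt = dS/dr · dr/dt = 8πr · 2
At r = 11: dS/dt = 176π cm²/s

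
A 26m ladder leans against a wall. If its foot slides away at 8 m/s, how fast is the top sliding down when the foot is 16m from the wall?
64√105/105 ≈ 6.246 m/s

x² + y² = 26²
2x·dx/dt + 2y·dy/dt = 0
dy/dt = -x/y · dx/dt = -16/(2√105) · 8 = -64√105/105 m/s
The top is descending at 64√105/105 ≈ 6.246 m/s.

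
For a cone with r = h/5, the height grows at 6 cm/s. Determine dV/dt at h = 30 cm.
216π cm³/s

V = (1/3)π(h/5)²h = πh³/75
dV/dt = πh²/25 · 6
At h = 30: dV/dt = 216π cm³/s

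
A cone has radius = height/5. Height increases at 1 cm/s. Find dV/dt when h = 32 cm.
1024π/25 cm³/s

V = (1/3)π(h/5)²h = πh³/75
dV/dt = πh²/25 · 1
At h = 32: dV/dt = 1024π/25 cm³/s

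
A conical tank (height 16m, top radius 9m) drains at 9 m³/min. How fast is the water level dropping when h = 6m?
64/(81π) ≈ 0.2515 m/min

r/h = 9/16, so r = (9/16)h
V = (1/3)πr²h = (1/3)π((9/16)h)²h = (27/256)πh³
dV/dh = (81/256)πh²
dh/dt = (dV/dt)/(dV/dh) = -9/((81/256)π·6²) = -64/(81π) m/min
The level is dropping at 64/(81π) ≈ 0.2515 m/min.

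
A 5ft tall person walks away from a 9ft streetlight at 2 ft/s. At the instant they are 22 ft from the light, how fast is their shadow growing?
5/2 ft/s

By similar triangles: 9/(x+s) = 5/s
Solving: s = 5x/4
ds/dt = 5/4 · dx/dt = 5/4 · 2 = 5/2 ft/s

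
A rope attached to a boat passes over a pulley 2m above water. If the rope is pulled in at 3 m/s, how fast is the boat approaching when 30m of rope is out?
45√14/56 ≈ 3.007 m/s

rope² = x² + 2²
x = √(30² - 2²) = 8√14
dx/dt = (rope/x) · d(rope)/dt = (30/(8√14)) · (-3) = -45√14/56 m/s
The boat approaches at 45√14/56 ≈ 3.007 m/s.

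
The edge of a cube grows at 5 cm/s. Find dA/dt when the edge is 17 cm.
1020 cm²/s

A = 6s²
dA/dt = 12s · ds/dt = 12·17·5 = 1020 cm²/s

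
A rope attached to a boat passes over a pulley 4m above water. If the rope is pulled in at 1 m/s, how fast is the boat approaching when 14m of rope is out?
7√5/15 ≈ 1.043 m/s

rope² = x² + 4²
x = √(14² - 4²) = 6√5
dx/dt = (rope/x) · d(rope)/dt = (14/(6√5)) · (-1) = -7√5/15 m/s
The boat approaches at 7√5/15 ≈ 1.043 m/s.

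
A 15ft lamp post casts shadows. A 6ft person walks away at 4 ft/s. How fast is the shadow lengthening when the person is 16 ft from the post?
8/3 ft/s

By similar triangles: 15/(x+s) = 6/s
Solving: s = 6x/9
ds/dt = 6/9 · dx/dt = 2/3 · 4 = 8/3 ft/s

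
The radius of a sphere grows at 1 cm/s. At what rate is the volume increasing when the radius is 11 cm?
484π cm³/s

V = (4/3)πr³
dV/dt = dV/dr · dr/dt = 4πr² · 1
At r = 11: dV/dt = 484π cm³/s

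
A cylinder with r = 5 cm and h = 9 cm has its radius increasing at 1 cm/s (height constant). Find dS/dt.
38π cm²/s

S = 2πrh + 2πr² (lateral + bases)
dS/dt = (2πh + 4πr)·dr/dt = (2π·9 + 4π·5)·1
= 38π cm²/s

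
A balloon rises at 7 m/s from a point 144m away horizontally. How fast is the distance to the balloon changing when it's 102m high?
119√865/865 ≈ 4.046 m/s

z² = 144² + y²
z = √(144² + 102²) = 6√865
dz/dt = y/z · dy/dt = 102/(6√865) · 7 = 119√865/865 ≈ 4.046 m/s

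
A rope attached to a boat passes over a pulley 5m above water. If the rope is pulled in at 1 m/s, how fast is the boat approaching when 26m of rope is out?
26√651/651 ≈ 1.019 m/s

rope² = x² + 5²
x = √(26² - 5²) = √651
dx/dt = (rope/x) · d(rope)/dt = (26/√651) · (-1) = -26√651/651 m/s
The boat approaches at 26√651/651 ≈ 1.019 m/s.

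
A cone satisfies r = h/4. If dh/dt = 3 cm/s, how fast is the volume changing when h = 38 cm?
1083π/4 cm³/s

V = (1/3)π(h/4)²h = πh³/48
dV/dt = πh²/16 · 3
At h = 38: dV/dt = 1083π/4 cm³/s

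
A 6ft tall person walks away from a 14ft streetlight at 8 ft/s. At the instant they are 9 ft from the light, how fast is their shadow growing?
6 ft/s

By similar triangles: 14/(x+s) = 6/s
Solving: s = 6x/8
ds/dt = 6/8 · dx/dt = 3/4 · 8 = 6 ft/s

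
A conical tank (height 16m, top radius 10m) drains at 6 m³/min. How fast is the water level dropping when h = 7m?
384/(1225π) ≈ 0.09978 m/min

r/h = 10/16, so r = (5/8)h
V = (1/3)πr²h = (1/3)π((5/8)h)²h = (25/192)πh³
dV/dh = (25/64)πh²
dh/dt = (dV/dt)/(dV/dh) = -6/((25/64)π·7²) = -384/(1225π) m/min
The level is dropping at 384/(1225π) ≈ 0.09978 m/min.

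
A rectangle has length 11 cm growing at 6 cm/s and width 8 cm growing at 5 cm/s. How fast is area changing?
103 cm²/s

A = lw
dA/dt = w·dl/dt + l·dw/dt = 8·6 + 11·5 = 103 cm²/s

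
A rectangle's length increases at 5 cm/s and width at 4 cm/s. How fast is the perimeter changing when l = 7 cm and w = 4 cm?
18 cm/s

P = 2(l + w)
dP/dt = 2(dl/dt + dw/dt) = 2(5 + 4) = 18 cm/s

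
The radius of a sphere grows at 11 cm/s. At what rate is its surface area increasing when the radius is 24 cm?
2112π cm²/s

S = 4πr²
dS/dt = dS/dr · dr/dt = 8πr · 11
At r = 24: dS/dt = 2112π cm²/s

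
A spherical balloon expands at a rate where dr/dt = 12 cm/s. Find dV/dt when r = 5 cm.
1200π cm³/s

V = (4/3)πr³
dV/dt = dV/dr · dr/dt = 4πr² · 12
At r = 5: dV/dt = 1200π cm³/s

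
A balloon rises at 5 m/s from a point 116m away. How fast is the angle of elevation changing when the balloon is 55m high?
0.035192 rad/s

tan(θ) = y/116
sec²(θ) · dθ/dt = (1/116) · dy/dt
dθ/dt = cos²(θ)/116 · 5 = 116/(116² + 55²) · 5
dθ/dt = 0.035192 rad/s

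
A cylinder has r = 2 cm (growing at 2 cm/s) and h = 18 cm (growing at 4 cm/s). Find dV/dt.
160π cm³/s

V = πr²h
dV/dt = 2πrh·dr/dt + πr²·dh/dt
= 2π(2)(18)(2) + π(2)²(4)
= 160π cm³/s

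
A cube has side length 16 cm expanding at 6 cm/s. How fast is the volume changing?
4608 cm³/s

V = s³
dV/dt = 3s² · ds/dt = 3·16²·6 = 4608 cm³/s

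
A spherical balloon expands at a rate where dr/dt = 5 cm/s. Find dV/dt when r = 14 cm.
3920π cm³/s

V = (4/3)πr³
dV/dt = dV/dr · dr/dt = 4πr² · 5
At r = 14: dV/dt = 3920π cm³/s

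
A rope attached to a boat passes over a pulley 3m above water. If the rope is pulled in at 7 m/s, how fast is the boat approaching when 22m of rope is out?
154√19/95 ≈ 7.066 m/s

rope² = x² + 3²
x = √(22² - 3²) = 5√19
dx/dt = (rope/x) · d(rope)/dt = (22/(5√19)) · (-7) = -154√19/95 m/s
The boat approaches at 154√19/95 ≈ 7.066 m/s.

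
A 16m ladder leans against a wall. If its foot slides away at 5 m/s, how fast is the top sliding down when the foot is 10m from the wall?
25√39/39 ≈ 4.003 m/s

x² + y² = 16²
2x·dx/dt + 2y·dy/dt = 0
dy/dt = -x/y · dx/dt = -10/(2√39) · 5 = -25√39/39 m/s
The top is descending at 25√39/39 ≈ 4.003 m/s.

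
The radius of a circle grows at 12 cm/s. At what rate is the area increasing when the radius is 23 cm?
552π cm²/s

A = πr²
dA/dt = 2πr · dr/dt = 2π(23)(12) = 552π cm²/s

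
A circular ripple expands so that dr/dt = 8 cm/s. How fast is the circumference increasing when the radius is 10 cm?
16π cm/s

C = 2πr
dC/dt = 2π · dr/dt = 2π · 8 = 16π cm/s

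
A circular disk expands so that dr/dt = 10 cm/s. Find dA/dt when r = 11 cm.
220π cm²/s

A = πr²
dA/dt = 2πr · dr/dt = 2π(11)(10) = 220π cm²/s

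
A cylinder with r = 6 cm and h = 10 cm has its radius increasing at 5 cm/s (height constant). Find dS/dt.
220π cm²/s

S = 2πrh + 2πr² (lateral + bases)
dS/dt = (2πh + 4πr)·dr/dt = (2π·10 + 4π·6)·5
= 220π cm²/s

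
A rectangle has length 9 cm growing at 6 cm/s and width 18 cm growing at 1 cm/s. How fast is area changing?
117 cm²/s

A = lw
dA/dt = w·dl/dt + l·dw/dt = 18·6 + 9·1 = 117 cm²/s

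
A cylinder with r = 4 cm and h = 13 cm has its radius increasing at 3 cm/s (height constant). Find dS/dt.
126π cm²/s

S = 2πrh + 2πr² (lateral + bases)
dS/dt = (2πh + 4πr)·dr/dt = (2π·13 + 4π·4)·3
= 126π cm²/s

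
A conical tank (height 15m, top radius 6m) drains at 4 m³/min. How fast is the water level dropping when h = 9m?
25/(81π) ≈ 0.09824 m/min

r/h = 6/15, so r = (2/5)h
V = (1/3)πr²h = (1/3)π((2/5)h)²h = (4/75)πh³
dV/dh = (4/25)πh²
dh/dt = (dV/dt)/(dV/dh) = -4/((4/25)π·9²) = -25/(81π) m/min
The level is dropping at 25/(81π) ≈ 0.09824 m/min.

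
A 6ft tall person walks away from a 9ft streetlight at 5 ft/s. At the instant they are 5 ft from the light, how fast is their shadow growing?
10 ft/s

By similar triangles: 9/(x+s) = 6/s
Solving: s = 6x/3
ds/dt = 6/3 · dx/dt = 2 · 5 = 10 ft/s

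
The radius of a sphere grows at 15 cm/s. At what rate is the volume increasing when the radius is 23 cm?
31740π cm³/s

V = (4/3)πr³
dV/dt = dV/dr · dr/dt = 4πr² · 15
At r = 23: dV/dt = 31740π cm³/s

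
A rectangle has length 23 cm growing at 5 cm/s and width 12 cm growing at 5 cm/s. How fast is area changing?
175 cm²/s

A = lw
dA/dt = w·dl/dt + l·dw/dt = 12·5 + 23·5 = 175 cm²/s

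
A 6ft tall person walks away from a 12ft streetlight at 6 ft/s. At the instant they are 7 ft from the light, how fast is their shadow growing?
6 ft/s

By similar triangles: 12/(x+s) = 6/s
Solving: s = 6x/6
ds/dt = 6/6 · dx/dt = 1 · 6 = 6 ft/s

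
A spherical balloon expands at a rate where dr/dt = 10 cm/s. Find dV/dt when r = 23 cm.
21160π cm³/s

V = (4/3)πr³
dV/dt = dV/dr · dr/dt = 4πr² · 10
At r = 23: dV/dt = 21160π cm³/s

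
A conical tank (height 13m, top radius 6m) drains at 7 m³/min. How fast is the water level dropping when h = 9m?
1183/(2916π) ≈ 0.1291 m/min

r/h = 6/13, so r = (6/13)h
V = (1/3)πr²h = (1/3)π((6/13)h)²h = (12/169)πh³
dV/dh = (36/169)πh²
dh/dt = (dV/dt)/(dV/dh) = -7/((36/169)π·9²) = -1183/(2916π) m/min
The level is dropping at 1183/(2916π) ≈ 0.1291 m/min.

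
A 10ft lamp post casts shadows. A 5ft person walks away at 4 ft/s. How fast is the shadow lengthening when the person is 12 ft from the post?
4 ft/s

By similar triangles: 10/(x+s) = 5/s
Solving: s = 5x/5
ds/dt = 5/5 · dx/dt = 1 · 4 = 4 ft/s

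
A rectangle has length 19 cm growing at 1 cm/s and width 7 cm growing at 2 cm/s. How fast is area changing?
45 cm²/s

A = lw
dA/dt = w·dl/dt + l·dw/dt = 7·1 + 19·2 = 45 cm²/s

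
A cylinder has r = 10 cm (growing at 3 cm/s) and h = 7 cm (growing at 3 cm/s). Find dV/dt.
720π cm³/s

V = πr²h
dV/dt = 2πrh·dr/dt + πr²·dh/dt
= 2π(10)(7)(3) + π(10)²(3)
= 720π cm³/s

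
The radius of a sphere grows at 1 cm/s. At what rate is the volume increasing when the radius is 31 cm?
3844π cm³/s

V = (4/3)πr³
dV/dt = dV/dr · dr/dt = 4πr² · 1
At r = 31: dV/dt = 3844π cm³/s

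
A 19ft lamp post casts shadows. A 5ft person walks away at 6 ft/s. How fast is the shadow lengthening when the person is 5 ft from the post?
15/7 ft/s

By similar triangles: 19/(x+s) = 5/s
Solving: s = 5x/14
ds/dt = 5/14 · dx/dt = 5/14 · 6 = 15/7 ft/s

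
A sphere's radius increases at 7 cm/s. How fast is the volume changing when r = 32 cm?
28672π cm³/s

V = (4/3)πr³
dV/dt = dV/dr · dr/dt = 4πr² · 7
At r = 32: dV/dt = 28672π cm³/s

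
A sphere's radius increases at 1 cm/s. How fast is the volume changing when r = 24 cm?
2304π cm³/s

V = (4/3)πr³
dV/dt = dV/dr · dr/dt = 4πr² · 1
At r = 24: dV/dt = 2304π cm³/s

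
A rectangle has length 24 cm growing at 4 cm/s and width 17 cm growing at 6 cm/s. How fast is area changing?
212 cm²/s

A = lw
dA/dt = w·dl/dt + l·dw/dt = 17·4 + 24·6 = 212 cm²/s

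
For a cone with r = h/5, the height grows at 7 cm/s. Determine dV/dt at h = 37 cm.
9583π/25 cm³/s

V = (1/3)π(h/5)²h = πh³/75
dV/dt = πh²/25 · 7
At h = 37: dV/dt = 9583π/25 cm³/s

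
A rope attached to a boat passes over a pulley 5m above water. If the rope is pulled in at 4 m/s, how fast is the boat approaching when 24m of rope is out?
96√551/551 ≈ 4.09 m/s

rope² = x² + 5²
x = √(24² - 5²) = √551
dx/dt = (rope/x) · d(rope)/dt = (24/√551) · (-4) = -96√551/551 m/s
The boat approaches at 96√551/551 ≈ 4.09 m/s.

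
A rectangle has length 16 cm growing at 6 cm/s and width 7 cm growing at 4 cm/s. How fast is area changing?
106 cm²/s

A = lw
dA/dt = w·dl/dt + l·dw/dt = 7·6 + 16·4 = 106 cm²/s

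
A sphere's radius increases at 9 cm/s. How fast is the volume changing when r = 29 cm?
30276π cm³/s

V = (4/3)πr³
dV/dt = dV/dr · dr/dt = 4πr² · 9
At r = 29: dV/dt = 30276π cm³/s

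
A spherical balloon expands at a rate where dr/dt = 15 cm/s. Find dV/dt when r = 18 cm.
19440π cm³/s

V = (4/3)πr³
dV/dt = dV/dr · dr/dt = 4πr² · 15
At r = 18: dV/dt = 19440π cm³/s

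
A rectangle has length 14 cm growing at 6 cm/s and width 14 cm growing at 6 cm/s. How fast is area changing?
168 cm²/s

A = lw
dA/dt = w·dl/dt + l·dw/dt = 14·6 + 14·6 = 168 cm²/s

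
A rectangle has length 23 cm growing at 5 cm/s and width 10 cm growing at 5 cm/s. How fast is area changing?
165 cm²/s

A = lw
dA/dt = w·dl/dt + l·dw/dt = 10·5 + 23·5 = 165 cm²/s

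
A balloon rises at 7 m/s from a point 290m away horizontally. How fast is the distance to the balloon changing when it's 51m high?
357√86701/86701 ≈ 1.212 m/s

z² = 290² + y²
z = √(290² + 51²) = √86701
dz/dt = y/z · dy/dt = 51/√86701 · 7 = 357√86701/86701 ≈ 1.212 m/s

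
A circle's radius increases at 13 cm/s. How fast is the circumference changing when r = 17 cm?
26π cm/s

C = 2πr
dC/dt = 2π · dr/dt = 2π · 13 = 26π cm/s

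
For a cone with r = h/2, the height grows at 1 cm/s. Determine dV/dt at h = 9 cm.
81π/4 cm³/s

V = (1/3)π(h/2)²h = πh³/12
dV/dt = πh²/4 · 1
At h = 9: dV/dt = 81π/4 cm³/s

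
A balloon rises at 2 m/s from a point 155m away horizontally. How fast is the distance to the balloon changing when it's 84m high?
168√31081/31081 ≈ 0.9529 m/s

z² = 155² + y²
z = √(155² + 84²) = √31081
dz/dt = y/z · dy/dt = 84/√31081 · 2 = 168√31081/31081 ≈ 0.9529 m/s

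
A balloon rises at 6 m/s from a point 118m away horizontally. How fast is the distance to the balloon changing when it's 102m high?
153√6082/3041 ≈ 3.924 m/s

z² = 118² + y²
z = √(118² + 102²) = 2√6082
dz/dt = y/z · dy/dt = 102/(2√6082) · 6 = 153√6082/3041 ≈ 3.924 m/s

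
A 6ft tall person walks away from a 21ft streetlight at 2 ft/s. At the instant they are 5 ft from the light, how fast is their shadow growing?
4/5 ft/s

By similar triangles: 21/(x+s) = 6/s
Solving: s = 6x/15
ds/dt = 6/15 · dx/dt = 2/5 · 2 = 4/5 ft/s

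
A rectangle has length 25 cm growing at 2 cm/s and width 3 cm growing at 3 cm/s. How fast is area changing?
81 cm²/s

A = lw
dA/dt = w·dl/dt + l·dw/dt = 3·2 + 25·3 = 81 cm²/s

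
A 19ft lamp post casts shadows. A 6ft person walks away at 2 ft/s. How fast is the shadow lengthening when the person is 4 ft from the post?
12/13 ft/s

By similar triangles: 19/(x+s) = 6/s
Solving: s = 6x/13
ds/dt = 6/13 · dx/dt = 6/13 · 2 = 12/13 ft/s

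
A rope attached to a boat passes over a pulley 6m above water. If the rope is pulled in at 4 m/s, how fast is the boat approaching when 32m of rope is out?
64√247/247 ≈ 4.072 m/s

rope² = x² + 6²
x = √(32² - 6²) = 2√247
dx/dt = (rope/x) · d(rope)/dt = (32/(2√247)) · (-4) = -64√247/247 m/s
The boat approaches at 64√247/247 ≈ 4.072 m/s.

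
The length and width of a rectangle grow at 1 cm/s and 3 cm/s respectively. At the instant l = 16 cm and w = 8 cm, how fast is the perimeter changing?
8 cm/s

P = 2(l + w)
dP/dt = 2(dl/dt + dw/dt) = 2(1 + 3) = 8 cm/s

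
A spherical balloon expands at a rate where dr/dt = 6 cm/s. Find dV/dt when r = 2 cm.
96π cm³/s

V = (4/3)πr³
dV/dt = dV/dr · dr/dt = 4πr² · 6
At r = 2: dV/dt = 96π cm³/s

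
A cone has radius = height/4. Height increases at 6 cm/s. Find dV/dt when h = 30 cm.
675π/2 cm³/s

V = (1/3)π(h/4)²h = πh³/48
dV/dt = πh²/16 · 6
At h = 30: dV/dt = 675π/2 cm³/s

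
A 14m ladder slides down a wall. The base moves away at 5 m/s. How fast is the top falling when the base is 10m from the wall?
25√6/12 ≈ 5.103 m/s

x² + y² = 14²
2x·dx/dt + 2y·dy/dt = 0
dy/dt = -x/y · dx/dt = -10/(4√6) · 5 = -25√6/12 m/s
The top is descending at 25√6/12 ≈ 5.103 m/s.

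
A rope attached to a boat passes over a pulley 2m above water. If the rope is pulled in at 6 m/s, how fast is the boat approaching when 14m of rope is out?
7√3/2 ≈ 6.062 m/s

rope² = x² + 2²
x = √(14² - 2²) = 8√3
dx/dt = (rope/x) · d(rope)/dt = (14/(8√3)) · (-6) = -7√3/2 m/s
The boat approaches at 7√3/2 ≈ 6.062 m/s.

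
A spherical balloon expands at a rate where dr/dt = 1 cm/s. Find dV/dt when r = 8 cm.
256π cm³/s

V = (4/3)πr³
dV/dt = dV/dr · dr/dt = 4πr² · 1
At r = 8: dV/dt = 256π cm³/s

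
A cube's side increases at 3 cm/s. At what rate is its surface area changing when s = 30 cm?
1080 cm²/s

A = 6s²
dA/dt = 12s · ds/dt = 12·30·3 = 1080 cm²/s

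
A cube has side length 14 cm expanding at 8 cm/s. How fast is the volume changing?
4704 cm³/s

V = s³
dV/dt = 3s² · ds/dt = 3·14²·8 = 4704 cm³/s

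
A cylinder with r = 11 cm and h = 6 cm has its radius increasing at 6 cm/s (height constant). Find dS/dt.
336π cm²/s

S = 2πrh + 2πr² (lateral + bases)
dS/dt = (2πh + 4πr)·dr/dt = (2π·6 + 4π·11)·6
= 336π cm²/s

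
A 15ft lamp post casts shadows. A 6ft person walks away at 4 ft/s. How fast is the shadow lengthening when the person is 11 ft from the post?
8/3 ft/s

By similar triangles: 15/(x+s) = 6/s
Solving: s = 6x/9
ds/dt = 6/9 · dx/dt = 2/3 · 4 = 8/3 ft/s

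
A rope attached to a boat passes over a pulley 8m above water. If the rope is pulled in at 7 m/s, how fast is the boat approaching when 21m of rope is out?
147√377/377 ≈ 7.571 m/s

rope² = x² + 8²
x = √(21² - 8²) = √377
dx/dt = (rope/x) · d(rope)/dt = (21/√377) · (-7) = -147√377/377 m/s
The boat approaches at 147√377/377 ≈ 7.571 m/s.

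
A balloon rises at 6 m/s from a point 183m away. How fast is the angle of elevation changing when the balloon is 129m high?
0.021903 rad/s

tan(θ) = y/183
sec²(θ) · dθ/dt = (1/183) · dy/dt
dθ/dt = cos²(θ)/183 · 6 = 183/(183² + 129²) · 6
dθ/dt = 0.021903 rad/s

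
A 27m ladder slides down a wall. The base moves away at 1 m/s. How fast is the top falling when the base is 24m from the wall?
8√17/17 ≈ 1.94 m/s

x² + y² = 27²
2x·dx/dt + 2y·dy/dt = 0
dy/dt = -x/y · dx/dt = -24/(3√17) · 1 = -8√17/17 m/s
The top is descending at 8√17/17 ≈ 1.94 m/s.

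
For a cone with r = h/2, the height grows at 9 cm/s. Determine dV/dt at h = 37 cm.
12321π/4 cm³/s

V = (1/3)π(h/2)²h = πh³/12
dV/dt = πh²/4 · 9
At h = 37: dV/dt = 12321π/4 cm³/s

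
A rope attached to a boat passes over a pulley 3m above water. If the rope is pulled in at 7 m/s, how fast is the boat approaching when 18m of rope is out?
6√35/5 ≈ 7.099 m/s

rope² = x² + 3²
x = √(18² - 3²) = 3√35
dx/dt = (rope/x) · d(rope)/dt = (18/(3√35)) · (-7) = -6√35/5 m/s
The boat approaches at 6√35/5 ≈ 7.099 m/s.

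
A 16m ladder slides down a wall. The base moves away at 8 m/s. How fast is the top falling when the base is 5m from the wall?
40√231/231 ≈ 2.632 m/s

x² + y² = 16²
2x·dx/dt + 2y·dy/dt = 0
dy/dt = -x/y · dx/dt = -5/√231 · 8 = -40√231/231 m/s
The top is descending at 40√231/231 ≈ 2.632 m/s.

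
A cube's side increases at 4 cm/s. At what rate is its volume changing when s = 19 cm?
4332 cm³/s

V = s³
dV/dt = 3s² · ds/dt = 3·19²·4 = 4332 cm³/s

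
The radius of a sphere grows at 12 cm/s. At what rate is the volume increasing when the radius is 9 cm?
3888π cm³/s

V = (4/3)πr³
dV/dt = dV/dr · dr/dt = 4πr² · 12
At r = 9: dV/dt = 3888π cm³/s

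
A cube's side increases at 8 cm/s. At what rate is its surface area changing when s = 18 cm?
1728 cm²/s

A = 6s²
dA/dt = 12s · ds/dt = 12·18·8 = 1728 cm²/s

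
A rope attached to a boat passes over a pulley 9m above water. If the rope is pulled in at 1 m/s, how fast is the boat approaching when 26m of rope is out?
26√595/595 ≈ 1.066 m/s

rope² = x² + 9²
x = √(26² - 9²) = √595
dx/dt = (rope/x) · d(rope)/dt = (26/√595) · (-1) = -26√595/595 m/s
The boat approaches at 26√595/595 ≈ 1.066 m/s.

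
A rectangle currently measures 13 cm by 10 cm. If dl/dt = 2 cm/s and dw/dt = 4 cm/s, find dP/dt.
12 cm/s

P = 2(l + w)
dP/dt = 2(dl/dt + dw/dt) = 2(2 + 4) = 12 cm/s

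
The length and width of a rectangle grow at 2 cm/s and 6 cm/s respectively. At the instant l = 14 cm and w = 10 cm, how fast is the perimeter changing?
16 cm/s

P = 2(l + w)
dP/dt = 2(dl/dt + dw/dt) = 2(2 + 6) = 16 cm/s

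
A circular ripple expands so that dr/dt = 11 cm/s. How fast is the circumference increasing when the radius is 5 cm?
22π cm/s

C = 2πr
dC/dt = 2π · dr/dt = 2π · 11 = 22π cm/s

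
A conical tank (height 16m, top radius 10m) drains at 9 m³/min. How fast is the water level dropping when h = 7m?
576/(1225π) ≈ 0.1497 m/min

r/h = 10/16, so r = (5/8)h
V = (1/3)πr²h = (1/3)π((5/8)h)²h = (25/192)πh³
dV/dh = (25/64)πh²
dh/dt = (dV/dt)/(dV/dh) = -9/((25/64)π·7²) = -576/(1225π) m/min
The level is dropping at 576/(1225π) ≈ 0.1497 m/min.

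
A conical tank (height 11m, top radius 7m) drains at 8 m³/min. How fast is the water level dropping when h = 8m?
121/(392π) ≈ 0.09825 m/min

r/h = 7/11, so r = (7/11)h
V = (1/3)πr²h = (1/3)π((7/11)h)²h = (49/363)πh³
dV/dh = (49/121)πh²
dh/dt = (dV/dt)/(dV/dh) = -8/((49/121)π·8²) = -121/(392π) m/min
The level is dropping at 121/(392π) ≈ 0.09825 m/min.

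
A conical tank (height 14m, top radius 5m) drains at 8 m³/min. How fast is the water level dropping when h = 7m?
32/(25π) ≈ 0.4074 m/min

r/h = 5/14, so r = (5/14)h
V = (1/3)πr²h = (1/3)π((5/14)h)²h = (25/588)πh³
dV/dh = (25/196)πh²
dh/dt = (dV/dt)/(dV/dh) = -8/((25/196)π·7²) = -32/(25π) m/min
The level is dropping at 32/(25π) ≈ 0.4074 m/min.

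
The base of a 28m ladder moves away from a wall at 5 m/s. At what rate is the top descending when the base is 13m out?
13√615/123 ≈ 2.621 m/s

x² + y² = 28²
2x·dx/dt + 2y·dy/dt = 0
dy/dt = -x/y · dx/dt = -13/√615 · 5 = -13√615/123 m/s
The top is descending at 13√615/123 ≈ 2.621 m/s.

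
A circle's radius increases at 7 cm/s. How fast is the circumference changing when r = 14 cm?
14π cm/s

C = 2πr
dC/dt = 2π · dr/dt = 2π · 7 = 14π cm/s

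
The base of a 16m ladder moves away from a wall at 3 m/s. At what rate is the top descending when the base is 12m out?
9√7/7 ≈ 3.402 m/s

x² + y² = 16²
2x·dx/dt + 2y·dy/dt = 0
dy/dt = -x/y · dx/dt = -12/(4√7) · 3 = -9√7/7 m/s
The top is descending at 9√7/7 ≈ 3.402 m/s.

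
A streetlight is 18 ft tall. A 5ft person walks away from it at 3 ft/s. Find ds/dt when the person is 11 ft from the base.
15/13 ft/s

By similar triangles: 18/(x+s) = 5/s
Solving: s = 5x/13
ds/dt = 5/13 · dx/dt = 5/13 · 3 = 15/13 ft/s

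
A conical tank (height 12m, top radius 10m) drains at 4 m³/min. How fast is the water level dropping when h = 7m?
144/(1225π) ≈ 0.03742 m/min

r/h = 10/12, so r = (5/6)h
V = (1/3)πr²h = (1/3)π((5/6)h)²h = (25/108)πh³
dV/dh = (25/36)πh²
dh/dt = (dV/dt)/(dV/dh) = -4/((25/36)π·7²) = -144/(1225π) m/min
The level is dropping at 144/(1225π) ≈ 0.03742 m/min.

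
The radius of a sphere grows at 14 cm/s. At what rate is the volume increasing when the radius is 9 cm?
4536π cm³/s

V = (4/3)πr³
dV/dt = dV/dr · dr/dt = 4πr² · 14
At r = 9: dV/dt = 4536π cm³/s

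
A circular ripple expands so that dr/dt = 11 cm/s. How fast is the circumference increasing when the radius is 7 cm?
22π cm/s

C = 2πr
dC/dt = 2π · dr/dt = 2π · 11 = 22π cm/s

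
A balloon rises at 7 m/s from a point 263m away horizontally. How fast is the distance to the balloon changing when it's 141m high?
987√3562/17810 ≈ 3.308 m/s

z² = 263² + y²
z = √(263² + 141²) = 5√3562
dz/dt = y/z · dy/dt = 141/(5√3562) · 7 = 987√3562/17810 ≈ 3.308 m/s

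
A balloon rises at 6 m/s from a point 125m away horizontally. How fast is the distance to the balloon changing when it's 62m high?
372√19469/19469 ≈ 2.666 m/s

z² = 125² + y²
z = √(125² + 62²) = √19469
dz/dt = y/z · dy/dt = 62/√19469 · 6 = 372√19469/19469 ≈ 2.666 m/s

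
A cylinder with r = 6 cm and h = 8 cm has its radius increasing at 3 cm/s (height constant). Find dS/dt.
120π cm²/s

S = 2πrh + 2πr² (lateral + bases)
dS/dt = (2πh + 4πr)·dr/dt = (2π·8 + 4π·6)·3
= 120π cm²/s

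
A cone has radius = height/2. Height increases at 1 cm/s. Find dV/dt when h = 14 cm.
49π cm³/s

V = (1/3)π(h/2)²h = πh³/12
dV/dt = πh²/4 · 1
At h = 14: dV/dt = 49π cm³/s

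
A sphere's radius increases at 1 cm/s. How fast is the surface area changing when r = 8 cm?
64π cm²/s

S = 4πr²
dS/dt = dS/dr · dr/dt = 8πr · 1
At r = 8: dS/dt = 64π cm²/s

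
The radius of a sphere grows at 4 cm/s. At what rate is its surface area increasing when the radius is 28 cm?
896π cm²/s

S = 4πr²
dS/dt = dS/dr · dr/dt = 8πr · 4
At r = 28: dS/dt = 896π cm²/s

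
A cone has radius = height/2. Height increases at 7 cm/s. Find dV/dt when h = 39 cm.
10647π/4 cm³/s

V = (1/3)π(h/2)²h = πh³/12
dV/dt = πh²/4 · 7
At h = 39: dV/dt = 10647π/4 cm³/s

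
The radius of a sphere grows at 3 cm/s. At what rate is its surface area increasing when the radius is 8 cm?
192π cm²/s

S = 4πr²
dS/dt = dS/dr · dr/dt = 8πr · 3
At r = 8: dS/dt = 192π cm²/s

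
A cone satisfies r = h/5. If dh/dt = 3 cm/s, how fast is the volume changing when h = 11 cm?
363π/25 cm³/s

V = (1/3)π(h/5)²h = πh³/75
dV/dt = πh²/25 · 3
At h = 11: dV/dt = 363π/25 cm³/s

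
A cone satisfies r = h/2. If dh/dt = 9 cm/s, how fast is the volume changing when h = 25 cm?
5625π/4 cm³/s

V = (1/3)π(h/2)²h = πh³/12
dV/dt = πh²/4 · 9
At h = 25: dV/dt = 5625π/4 cm³/s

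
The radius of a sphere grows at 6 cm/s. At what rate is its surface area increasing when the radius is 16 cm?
768π cm²/s

S = 4πr²
dS/dt = dS/dr · dr/dt = 8πr · 6
At r = 16: dS/dt = 768π cm²/s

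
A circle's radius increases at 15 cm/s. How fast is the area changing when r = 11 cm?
330π cm²/s

A = πr²
dA/dt = 2πr · dr/dt = 2π(11)(15) = 330π cm²/s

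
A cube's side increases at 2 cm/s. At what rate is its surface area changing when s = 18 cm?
432 cm²/s

A = 6s²
dA/dt = 12s · ds/dt = 12·18·2 = 432 cm²/s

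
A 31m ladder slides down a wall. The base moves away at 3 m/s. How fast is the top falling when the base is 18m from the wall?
54√13/91 ≈ 2.14 m/s

x² + y² = 31²
2x·dx/dt + 2y·dy/dt = 0
dy/dt = -x/y · dx/dt = -18/(7√13) · 3 = -54√13/91 m/s
The top is descending at 54√13/91 ≈ 2.14 m/s.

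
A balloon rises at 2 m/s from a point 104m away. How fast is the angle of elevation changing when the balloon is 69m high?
0.013353 rad/s

tan(θ) = y/104
sec²(θ) · dθ/dt = (1/104) · dy/dt
dθ/dt = cos²(θ)/104 · 2 = 104/(104² + 69²) · 2
dθ/dt = 0.013353 rad/s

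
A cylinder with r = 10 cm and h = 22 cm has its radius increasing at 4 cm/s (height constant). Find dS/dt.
336π cm²/s

S = 2πrh + 2πr² (lateral + bases)
dS/dt = (2πh + 4πr)·dr/dt = (2π·22 + 4π·10)·4
= 336π cm²/s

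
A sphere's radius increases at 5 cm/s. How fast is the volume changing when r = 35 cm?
24500π cm³/s

V = (4/3)πr³
dV/dt = dV/dr · dr/dt = 4πr² · 5
At r = 35: dV/dt = 24500π cm³/s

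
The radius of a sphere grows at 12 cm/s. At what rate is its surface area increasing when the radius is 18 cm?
1728π cm²/s

S = 4πr²
dS/dt = dS/dr · dr/dt = 8πr · 12
At r = 18: dS/dt = 1728π cm²/s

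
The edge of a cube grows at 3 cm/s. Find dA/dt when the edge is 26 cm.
936 cm²/s

A = 6s²
dA/dt = 12s · ds/dt = 12·26·3 = 936 cm²/s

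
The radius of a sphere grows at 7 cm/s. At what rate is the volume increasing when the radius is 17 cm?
8092π cm³/s

V = (4/3)πr³
dV/dt = dV/dr · dr/dt = 4πr² · 7
At r = 17: dV/dt = 8092π cm³/s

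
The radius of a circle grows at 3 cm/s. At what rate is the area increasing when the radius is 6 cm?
36π cm²/s

A = πr²
dA/dt = 2πr · dr/dt = 2π(6)(3) = 36π cm²/s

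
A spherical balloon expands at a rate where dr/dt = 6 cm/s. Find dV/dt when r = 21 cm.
10584π cm³/s

V = (4/3)πr³
dV/dt = dV/dr · dr/dt = 4πr² · 6
At r = 21: dV/dt = 10584π cm³/s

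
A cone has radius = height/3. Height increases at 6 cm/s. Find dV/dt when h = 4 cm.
32π/3 cm³/s

V = (1/3)π(h/3)²h = πh³/27
dV/dt = πh²/9 · 6
At h = 4: dV/dt = 32π/3 cm³/s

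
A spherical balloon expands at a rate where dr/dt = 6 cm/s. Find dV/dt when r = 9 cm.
1944π cm³/s

V = (4/3)πr³
dV/dt = dV/dr · dr/dt = 4πr² · 6
At r = 9: dV/dt = 1944π cm³/s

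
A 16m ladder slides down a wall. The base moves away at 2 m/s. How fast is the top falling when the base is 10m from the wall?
10√39/39 ≈ 1.601 m/s

x² + y² = 16²
2x·dx/dt + 2y·dy/dt = 0
dy/dt = -x/y · dx/dt = -10/(2√39) · 2 = -10√39/39 m/s
The top is descending at 10√39/39 ≈ 1.601 m/s.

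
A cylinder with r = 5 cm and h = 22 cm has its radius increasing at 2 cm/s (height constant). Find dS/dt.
128π cm²/s

S = 2πrh + 2πr² (lateral + bases)
dS/dt = (2πh + 4πr)·dr/dt = (2π·22 + 4π·5)·2
= 128π cm²/s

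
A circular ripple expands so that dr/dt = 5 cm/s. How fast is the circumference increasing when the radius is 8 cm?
10π cm/s

C = 2πr
dC/dt = 2π · dr/dt = 2π · 5 = 10π cm/s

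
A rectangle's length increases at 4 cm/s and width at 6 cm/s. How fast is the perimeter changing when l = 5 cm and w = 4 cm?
20 cm/s

P = 2(l + w)
dP/dt = 2(dl/dt + dw/dt) = 2(4 + 6) = 20 cm/s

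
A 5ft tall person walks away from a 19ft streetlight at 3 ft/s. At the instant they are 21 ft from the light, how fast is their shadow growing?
15/14 ft/s

By similar triangles: 19/(x+s) = 5/s
Solving: s = 5x/14
ds/dt = 5/14 · dx/dt = 5/14 · 3 = 15/14 ft/s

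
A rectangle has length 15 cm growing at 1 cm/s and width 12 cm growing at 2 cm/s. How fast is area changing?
42 cm²/s

A = lw
dA/dt = w·dl/dt + l·dw/dt = 12·1 + 15·2 = 42 cm²/s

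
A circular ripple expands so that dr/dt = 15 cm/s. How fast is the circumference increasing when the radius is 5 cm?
30π cm/s

C = 2πr
dC/dt = 2π · dr/dt = 2π · 15 = 30π cm/s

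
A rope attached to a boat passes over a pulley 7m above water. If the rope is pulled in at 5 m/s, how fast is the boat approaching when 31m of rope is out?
155√57/228 ≈ 5.133 m/s

rope² = x² + 7²
x = √(31² - 7²) = 4√57
dx/dt = (rope/x) · d(rope)/dt = (31/(4√57)) · (-5) = -155√57/228 m/s
The boat approaches at 155√57/228 ≈ 5.133 m/s.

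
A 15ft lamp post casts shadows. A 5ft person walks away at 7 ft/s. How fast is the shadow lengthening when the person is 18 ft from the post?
7/2 ft/s

By similar triangles: 15/(x+s) = 5/s
Solving: s = 5x/10
ds/dt = 5/10 · dx/dt = 1/2 · 7 = 7/2 ft/s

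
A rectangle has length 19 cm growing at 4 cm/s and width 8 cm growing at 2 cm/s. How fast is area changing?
70 cm²/s

A = lw
dA/dt = w·dl/dt + l·dw/dt = 8·4 + 19·2 = 70 cm²/s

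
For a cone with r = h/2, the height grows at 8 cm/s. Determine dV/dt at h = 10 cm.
200π cm³/s

V = (1/3)π(h/2)²h = πh³/12
dV/dt = πh²/4 · 8
At h = 10: dV/dt = 200π cm³/s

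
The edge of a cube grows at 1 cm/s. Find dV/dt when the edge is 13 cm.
507 cm³/s

V = s³
dV/dt = 3s² · ds/dt = 3·13²·1 = 507 cm³/s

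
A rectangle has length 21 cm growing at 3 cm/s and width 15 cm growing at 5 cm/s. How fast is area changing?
150 cm²/s

A = lw
dA/dt = w·dl/dt + l·dw/dt = 15·3 + 21·5 = 150 cm²/s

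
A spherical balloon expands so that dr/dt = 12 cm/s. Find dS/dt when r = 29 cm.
2784π cm²/s

S = 4πr²
dS/dt = dS/dr · dr/dt = 8πr · 12
At r = 29: dS/dt = 2784π cm²/s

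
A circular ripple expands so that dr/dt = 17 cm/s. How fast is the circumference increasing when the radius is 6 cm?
34π cm/s

C = 2πr
dC/dt = 2π · dr/dt = 2π · 17 = 34π cm/s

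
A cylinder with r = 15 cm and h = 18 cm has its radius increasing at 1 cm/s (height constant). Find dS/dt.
96π cm²/s

S = 2πrh + 2πr² (lateral + bases)
dS/dt = (2πh + 4πr)·dr/dt = (2π·18 + 4π·15)·1
= 96π cm²/s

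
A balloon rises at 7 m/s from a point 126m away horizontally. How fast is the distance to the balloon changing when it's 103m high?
721√26485/26485 ≈ 4.43 m/s

z² = 126² + y²
z = √(126² + 103²) = √26485
dz/dt = y/z · dy/dt = 103/√26485 · 7 = 721√26485/26485 ≈ 4.43 m/s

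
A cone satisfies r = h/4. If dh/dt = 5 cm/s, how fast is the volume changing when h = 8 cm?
20π cm³/s

V = (1/3)π(h/4)²h = πh³/48
dV/dt = πh²/16 · 5
At h = 8: dV/dt = 20π cm³/s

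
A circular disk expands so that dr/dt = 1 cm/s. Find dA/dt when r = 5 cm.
10π cm²/s

A = πr²
dA/dt = 2πr · dr/dt = 2π(5)(1) = 10π cm²/s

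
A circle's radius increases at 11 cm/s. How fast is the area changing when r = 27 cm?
594π cm²/s

A = πr²
dA/dt = 2πr · dr/dt = 2π(27)(11) = 594π cm²/s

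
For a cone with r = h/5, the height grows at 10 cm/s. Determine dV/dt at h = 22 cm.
968π/5 cm³/s

V = (1/3)π(h/5)²h = πh³/75
dV/dt = πh²/25 · 10
At h = 22: dV/dt = 968π/5 cm³/s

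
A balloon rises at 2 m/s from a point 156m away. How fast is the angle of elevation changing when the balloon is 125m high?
0.007808 rad/s

tan(θ) = y/156
sec²(θ) · dθ/dt = (1/156) · dy/dt
dθ/dt = cos²(θ)/156 · 2 = 156/(156² + 125²) · 2
dθ/dt = 0.007808 rad/s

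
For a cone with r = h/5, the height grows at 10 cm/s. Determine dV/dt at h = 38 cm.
2888π/5 cm³/s

V = (1/3)π(h/5)²h = πh³/75
dV/dt = πh²/25 · 10
At h = 38: dV/dt = 2888π/5 cm³/s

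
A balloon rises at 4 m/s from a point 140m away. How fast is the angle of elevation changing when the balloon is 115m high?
0.01706 rad/s

tan(θ) = y/140
sec²(θ) · dθ/dt = (1/140) · dy/dt
dθ/dt = cos²(θ)/140 · 4 = 140/(140² + 115²) · 4
dθ/dt = 0.01706 rad/s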